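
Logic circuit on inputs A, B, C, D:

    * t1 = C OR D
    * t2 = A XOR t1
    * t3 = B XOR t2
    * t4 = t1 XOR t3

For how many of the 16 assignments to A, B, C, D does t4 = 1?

t4 = t1 XOR t3 must be 1, so t1 and t3 differ.
Enumerating the 16 input combinations, 8 give t4 = 1 and 8 give t4 = 0.

8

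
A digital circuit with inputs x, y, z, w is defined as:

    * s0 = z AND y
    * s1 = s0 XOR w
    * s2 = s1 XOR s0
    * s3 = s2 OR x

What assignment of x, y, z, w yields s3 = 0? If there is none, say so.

x=0, y=1, z=0, w=0

s3 = s2 OR x must be 0, so both s2 = 0 and x = 0.
Check with x=0, y=1, z=0, w=0:
s0 = z AND y = 0 AND 1 = 0
s1 = s0 XOR w = 0 XOR 0 = 0
s2 = s1 XOR s0 = 0 XOR 0 = 0
s3 = s2 OR x = 0 OR 0 = 0
So s3 = 0 as required.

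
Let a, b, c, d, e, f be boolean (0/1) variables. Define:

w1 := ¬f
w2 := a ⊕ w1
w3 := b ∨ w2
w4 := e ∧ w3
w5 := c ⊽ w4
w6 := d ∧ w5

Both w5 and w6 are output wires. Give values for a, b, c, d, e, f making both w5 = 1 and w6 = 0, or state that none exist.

Check with a=0 b=1 c=0 d=0 e=0 f=1:
w1 = ¬f = ¬1 = 0
w2 = a ⊕ w1 = 0 ⊕ 0 = 0
w3 = b ∨ w2 = 1 ∨ 0 = 1
w4 = e ∧ w3 = 0 ∧ 1 = 0
w5 = c ⊽ w4 = 0 ⊽ 0 = 1
w6 = d ∧ w5 = 0 ∧ 1 = 0
So w5 = 1 and w6 = 0.

a=0 b=1 c=0 d=0 e=0 f=1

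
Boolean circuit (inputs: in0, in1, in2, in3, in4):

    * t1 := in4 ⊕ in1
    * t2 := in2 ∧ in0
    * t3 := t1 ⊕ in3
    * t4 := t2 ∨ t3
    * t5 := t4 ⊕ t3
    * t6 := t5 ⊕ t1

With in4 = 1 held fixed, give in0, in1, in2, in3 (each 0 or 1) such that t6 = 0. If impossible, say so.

in0=1, in1=0, in2=1, in3=1

t6 = t5 ⊕ t1 must be 0, so t5 and t1 are equal.
Check with in4 = 1 and in0=1, in1=0, in2=1, in3=1:
t1 = in4 ⊕ in1 = 1 ⊕ 0 = 1
t2 = in2 ∧ in0 = 1 ∧ 1 = 1
t3 = t1 ⊕ in3 = 1 ⊕ 1 = 0
t4 = t2 ∨ t3 = 1 ∨ 0 = 1
t5 = t4 ⊕ t3 = 1 ⊕ 0 = 1
t6 = t5 ⊕ t1 = 1 ⊕ 1 = 0
So t6 = 0.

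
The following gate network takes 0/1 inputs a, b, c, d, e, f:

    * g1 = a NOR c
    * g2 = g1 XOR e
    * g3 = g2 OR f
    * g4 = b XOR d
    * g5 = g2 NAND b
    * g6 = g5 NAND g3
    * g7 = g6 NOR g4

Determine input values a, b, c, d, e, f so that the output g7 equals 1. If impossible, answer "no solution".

a=0 b=0 c=1 d=0 e=0 f=1

g7 = g6 NOR g4 must be 1, so both g6 = 0 and g4 = 0.
g6 = g5 NAND g3 must be 0, so both g5 = 1 and g3 = 1.
g4 = b XOR d must be 0, so b and d are equal.
Check with a=0 b=0 c=1 d=0 e=0 f=1:
g1 = a NOR c = 0 NOR 1 = 0
g2 = g1 XOR e = 0 XOR 0 = 0
g3 = g2 OR f = 0 OR 1 = 1
g4 = b XOR d = 0 XOR 0 = 0
g5 = g2 NAND b = 0 NAND 0 = 1
g6 = g5 NAND g3 = 1 NAND 1 = 0
g7 = g6 NOR g4 = 0 NOR 0 = 1
So g7 = 1 as required.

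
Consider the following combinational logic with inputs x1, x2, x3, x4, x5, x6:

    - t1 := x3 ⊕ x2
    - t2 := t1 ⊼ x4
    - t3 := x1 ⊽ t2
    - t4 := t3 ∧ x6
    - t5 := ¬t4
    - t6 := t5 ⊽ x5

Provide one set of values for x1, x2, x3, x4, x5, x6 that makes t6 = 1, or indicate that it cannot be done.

t6 = t5 ⊽ x5 must be 1, so both t5 = 0 and x5 = 0.
t5 = ¬t4 must be 0, so t4 = 1.
t4 = t3 ∧ x6 must be 1, so both t3 = 1 and x6 = 1.
Check with x1=0, x2=1, x3=0, x4=1, x5=0, x6=1:
t1 = x3 ⊕ x2 = 0 ⊕ 1 = 1
t2 = t1 ⊼ x4 = 1 ⊼ 1 = 0
t3 = x1 ⊽ t2 = 0 ⊽ 0 = 1
t4 = t3 ∧ x6 = 1 ∧ 1 = 1
t5 = ¬t4 = ¬1 = 0
t6 = t5 ⊽ x5 = 0 ⊽ 0 = 1
So t6 = 1 as required.

x1=0, x2=1, x3=0, x4=1, x5=0, x6=1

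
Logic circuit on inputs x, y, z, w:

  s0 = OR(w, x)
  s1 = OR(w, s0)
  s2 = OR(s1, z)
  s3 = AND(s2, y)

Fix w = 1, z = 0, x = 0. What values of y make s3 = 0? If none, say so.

s3 = AND(s2, y) must be 0, so at least one of s2, y is 0.
Check with w = 1, z = 0, x = 0 and y=0:
s0 = OR(w, x) = OR(1, 0) = 1
s1 = OR(w, s0) = OR(1, 1) = 1
s2 = OR(s1, z) = OR(1, 0) = 1
s3 = AND(s2, y) = AND(1, 0) = 0
So s3 = 0.

y=0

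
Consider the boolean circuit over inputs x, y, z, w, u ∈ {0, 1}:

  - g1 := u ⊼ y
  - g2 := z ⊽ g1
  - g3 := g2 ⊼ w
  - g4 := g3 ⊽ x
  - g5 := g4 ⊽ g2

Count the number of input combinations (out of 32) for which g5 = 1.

g5 = g4 ⊽ g2 must be 1, so both g4 = 0 and g2 = 0.
Enumerating the 32 input combinations, 28 give g5 = 1 and 4 give g5 = 0.

28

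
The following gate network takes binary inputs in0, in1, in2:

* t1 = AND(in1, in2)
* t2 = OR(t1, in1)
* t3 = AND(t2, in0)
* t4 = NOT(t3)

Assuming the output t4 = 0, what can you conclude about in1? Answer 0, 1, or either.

1

t4 = NOT(t3) must be 0, so t3 = 1.
Every assignment with t4 = 0 has in1 = 1; there are 2 such assignment(s).
  in0=1, in1=1, in2=0
  in0=1, in1=1, in2=1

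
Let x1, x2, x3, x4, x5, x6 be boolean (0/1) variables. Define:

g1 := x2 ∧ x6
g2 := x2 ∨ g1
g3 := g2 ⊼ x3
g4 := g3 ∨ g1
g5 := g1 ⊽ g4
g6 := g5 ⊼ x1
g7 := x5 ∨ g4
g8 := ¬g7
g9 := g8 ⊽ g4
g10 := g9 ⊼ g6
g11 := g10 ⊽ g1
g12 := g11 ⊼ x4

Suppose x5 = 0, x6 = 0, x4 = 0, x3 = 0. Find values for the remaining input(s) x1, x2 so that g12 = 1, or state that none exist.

g12 = g11 ⊼ x4 must be 1, so at least one of g11, x4 is 0.
Check with x5 = 0, x6 = 0, x4 = 0, x3 = 0 and x1=0, x2=0:
g1 = x2 ∧ x6 = 0 ∧ 0 = 0
g2 = x2 ∨ g1 = 0 ∨ 0 = 0
g3 = g2 ⊼ x3 = 0 ⊼ 0 = 1
g4 = g3 ∨ g1 = 1 ∨ 0 = 1
g5 = g1 ⊽ g4 = 0 ⊽ 1 = 0
g6 = g5 ⊼ x1 = 0 ⊼ 0 = 1
g7 = x5 ∨ g4 = 0 ∨ 1 = 1
g8 = ¬g7 = ¬1 = 0
g9 = g8 ⊽ g4 = 0 ⊽ 1 = 0
g10 = g9 ⊼ g6 = 0 ⊼ 1 = 1
g11 = g10 ⊽ g1 = 1 ⊽ 0 = 0
g12 = g11 ⊼ x4 = 0 ⊼ 0 = 1
So g12 = 1.

x1=0, x2=0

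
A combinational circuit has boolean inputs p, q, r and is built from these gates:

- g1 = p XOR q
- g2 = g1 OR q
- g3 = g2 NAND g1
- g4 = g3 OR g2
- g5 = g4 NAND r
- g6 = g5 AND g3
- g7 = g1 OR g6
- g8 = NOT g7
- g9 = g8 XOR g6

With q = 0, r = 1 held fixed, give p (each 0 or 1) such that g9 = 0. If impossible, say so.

Check with q = 0, r = 1 and p=1:
g1 = p XOR q = 1 XOR 0 = 1
g2 = g1 OR q = 1 OR 0 = 1
g3 = g2 NAND g1 = 1 NAND 1 = 0
g4 = g3 OR g2 = 0 OR 1 = 1
g5 = g4 NAND r = 1 NAND 1 = 0
g6 = g5 AND g3 = 0 AND 0 = 0
g7 = g1 OR g6 = 1 OR 0 = 1
g8 = NOT g7 = NOT 1 = 0
g9 = g8 XOR g6 = 0 XOR 0 = 0
So g9 = 0.

p=1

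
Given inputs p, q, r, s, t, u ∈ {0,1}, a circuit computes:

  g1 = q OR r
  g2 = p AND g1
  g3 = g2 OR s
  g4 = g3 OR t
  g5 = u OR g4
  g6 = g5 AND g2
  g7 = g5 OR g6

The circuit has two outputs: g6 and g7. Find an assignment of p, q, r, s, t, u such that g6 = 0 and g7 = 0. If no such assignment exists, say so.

p=0, q=0, r=1, s=0, t=0, u=0

Check with p=0, q=0, r=1, s=0, t=0, u=0:
g1 = q OR r = 0 OR 1 = 1
g2 = p AND g1 = 0 AND 1 = 0
g3 = g2 OR s = 0 OR 0 = 0
g4 = g3 OR t = 0 OR 0 = 0
g5 = u OR g4 = 0 OR 0 = 0
g6 = g5 AND g2 = 0 AND 0 = 0
g7 = g5 OR g6 = 0 OR 0 = 0
So g6 = 0 and g7 = 0.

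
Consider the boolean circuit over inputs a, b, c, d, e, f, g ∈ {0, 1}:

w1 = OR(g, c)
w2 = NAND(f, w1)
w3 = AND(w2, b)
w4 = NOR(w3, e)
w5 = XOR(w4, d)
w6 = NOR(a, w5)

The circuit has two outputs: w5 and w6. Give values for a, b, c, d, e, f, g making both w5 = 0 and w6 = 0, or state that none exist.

Check with a=1, b=0, c=1, d=0, e=1, f=0, g=1:
w1 = OR(g, c) = OR(1, 1) = 1
w2 = NAND(f, w1) = NAND(0, 1) = 1
w3 = AND(w2, b) = AND(1, 0) = 0
w4 = NOR(w3, e) = NOR(0, 1) = 0
w5 = XOR(w4, d) = XOR(0, 0) = 0
w6 = NOR(a, w5) = NOR(1, 0) = 0
So w5 = 0 and w6 = 0.

a=1, b=0, c=1, d=0, e=1, f=0, g=1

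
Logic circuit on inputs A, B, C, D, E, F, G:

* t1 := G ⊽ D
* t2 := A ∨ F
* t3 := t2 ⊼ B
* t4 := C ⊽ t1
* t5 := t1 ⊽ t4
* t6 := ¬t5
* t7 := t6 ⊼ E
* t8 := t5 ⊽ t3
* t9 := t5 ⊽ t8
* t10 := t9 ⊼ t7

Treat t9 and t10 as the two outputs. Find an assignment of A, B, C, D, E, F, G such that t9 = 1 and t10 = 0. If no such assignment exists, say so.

Check with A=0, B=1, C=1, D=0, E=0, F=0, G=0:
t1 = G ⊽ D = 0 ⊽ 0 = 1
t2 = A ∨ F = 0 ∨ 0 = 0
t3 = t2 ⊼ B = 0 ⊼ 1 = 1
t4 = C ⊽ t1 = 1 ⊽ 1 = 0
t5 = t1 ⊽ t4 = 1 ⊽ 0 = 0
t6 = ¬t5 = ¬0 = 1
t7 = t6 ⊼ E = 1 ⊼ 0 = 1
t8 = t5 ⊽ t3 = 0 ⊽ 1 = 0
t9 = t5 ⊽ t8 = 0 ⊽ 0 = 1
t10 = t9 ⊼ t7 = 1 ⊼ 1 = 0
So t9 = 1 and t10 = 0.

A=0, B=1, C=1, D=0, E=0, F=0, G=0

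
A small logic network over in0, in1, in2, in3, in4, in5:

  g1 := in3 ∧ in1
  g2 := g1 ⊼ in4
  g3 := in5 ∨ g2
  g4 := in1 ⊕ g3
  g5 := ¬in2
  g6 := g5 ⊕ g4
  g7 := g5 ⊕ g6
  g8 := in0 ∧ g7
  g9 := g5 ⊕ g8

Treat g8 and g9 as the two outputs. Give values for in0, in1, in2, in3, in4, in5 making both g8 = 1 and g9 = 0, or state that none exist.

in0=1 in1=0 in2=0 in3=0 in4=1 in5=0

Check with in0=1 in1=0 in2=0 in3=0 in4=1 in5=0:
g1 = in3 ∧ in1 = 0 ∧ 0 = 0
g2 = g1 ⊼ in4 = 0 ⊼ 1 = 1
g3 = in5 ∨ g2 = 0 ∨ 1 = 1
g4 = in1 ⊕ g3 = 0 ⊕ 1 = 1
g5 = ¬in2 = ¬0 = 1
g6 = g5 ⊕ g4 = 1 ⊕ 1 = 0
g7 = g5 ⊕ g6 = 1 ⊕ 0 = 1
g8 = in0 ∧ g7 = 1 ∧ 1 = 1
g9 = g5 ⊕ g8 = 1 ⊕ 1 = 0
So g8 = 1 and g9 = 0.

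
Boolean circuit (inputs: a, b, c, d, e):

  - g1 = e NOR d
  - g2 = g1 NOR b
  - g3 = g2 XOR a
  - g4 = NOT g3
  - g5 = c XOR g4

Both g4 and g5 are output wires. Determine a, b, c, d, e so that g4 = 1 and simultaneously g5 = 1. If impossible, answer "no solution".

a=0, b=1, c=0, d=1, e=1

Check with a=0, b=1, c=0, d=1, e=1:
g1 = e NOR d = 1 NOR 1 = 0
g2 = g1 NOR b = 0 NOR 1 = 0
g3 = g2 XOR a = 0 XOR 0 = 0
g4 = NOT g3 = NOT 0 = 1
g5 = c XOR g4 = 0 XOR 1 = 1
So g4 = 1 and g5 = 1.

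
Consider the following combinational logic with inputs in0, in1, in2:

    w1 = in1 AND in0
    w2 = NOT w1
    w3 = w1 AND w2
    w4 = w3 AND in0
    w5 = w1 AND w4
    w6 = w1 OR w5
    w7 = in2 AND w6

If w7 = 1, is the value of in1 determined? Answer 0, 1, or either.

w7 = in2 AND w6 must be 1, so both in2 = 1 and w6 = 1.
w6 = w1 OR w5 must be 1, so at least one of w1, w5 is 1.
Every assignment with w7 = 1 has in1 = 1; there are 1 such assignment(s).
  in0=1, in1=1, in2=1

1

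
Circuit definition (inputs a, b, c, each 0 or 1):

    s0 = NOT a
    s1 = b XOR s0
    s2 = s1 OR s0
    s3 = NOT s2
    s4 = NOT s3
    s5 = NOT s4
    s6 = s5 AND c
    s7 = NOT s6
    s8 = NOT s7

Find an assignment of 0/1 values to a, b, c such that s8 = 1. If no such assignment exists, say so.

a=1 b=0 c=1

s8 = NOT s7 must be 1, so s7 = 0.
Check with a=1 b=0 c=1:
s0 = NOT a = NOT 1 = 0
s1 = b XOR s0 = 0 XOR 0 = 0
s2 = s1 OR s0 = 0 OR 0 = 0
s3 = NOT s2 = NOT 0 = 1
s4 = NOT s3 = NOT 1 = 0
s5 = NOT s4 = NOT 0 = 1
s6 = s5 AND c = 1 AND 1 = 1
s7 = NOT s6 = NOT 1 = 0
s8 = NOT s7 = NOT 0 = 1
So s8 = 1 as required.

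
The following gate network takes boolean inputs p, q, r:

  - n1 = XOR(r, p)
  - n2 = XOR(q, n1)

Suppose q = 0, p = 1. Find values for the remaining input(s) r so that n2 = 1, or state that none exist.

n2 = XOR(q, n1) must be 1, so q and n1 differ.
Check with q = 0, p = 1 and r=0:
n1 = XOR(r, p) = XOR(0, 1) = 1
n2 = XOR(q, n1) = XOR(0, 1) = 1
So n2 = 1.

r=0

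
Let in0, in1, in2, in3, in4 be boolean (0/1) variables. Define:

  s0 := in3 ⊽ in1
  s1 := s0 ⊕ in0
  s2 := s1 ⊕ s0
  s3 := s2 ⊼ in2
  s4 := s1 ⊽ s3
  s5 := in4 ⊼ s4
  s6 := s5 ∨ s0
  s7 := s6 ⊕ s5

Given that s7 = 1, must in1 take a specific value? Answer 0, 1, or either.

0

s7 = s6 ⊕ s5 must be 1, so s6 and s5 differ.
Every assignment with s7 = 1 has in1 = 0; there are 1 such assignment(s).
  in0=1, in1=0, in2=1, in3=0, in4=1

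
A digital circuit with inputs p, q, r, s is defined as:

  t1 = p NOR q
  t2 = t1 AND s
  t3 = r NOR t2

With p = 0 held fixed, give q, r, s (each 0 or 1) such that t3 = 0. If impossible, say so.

q=0 r=1 s=1

Check with p = 0 and q=0, r=1, s=1:
t1 = p NOR q = 0 NOR 0 = 1
t2 = t1 AND s = 1 AND 1 = 1
t3 = r NOR t2 = 1 NOR 1 = 0
So t3 = 0.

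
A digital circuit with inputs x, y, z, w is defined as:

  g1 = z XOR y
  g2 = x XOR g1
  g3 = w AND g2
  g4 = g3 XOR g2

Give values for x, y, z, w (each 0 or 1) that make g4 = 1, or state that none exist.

x=1, y=1, z=1, w=0

g4 = g3 XOR g2 must be 1, so g3 and g2 differ.
Check with x=1, y=1, z=1, w=0:
g1 = z XOR y = 1 XOR 1 = 0
g2 = x XOR g1 = 1 XOR 0 = 1
g3 = w AND g2 = 0 AND 1 = 0
g4 = g3 XOR g2 = 0 XOR 1 = 1
So g4 = 1 as required.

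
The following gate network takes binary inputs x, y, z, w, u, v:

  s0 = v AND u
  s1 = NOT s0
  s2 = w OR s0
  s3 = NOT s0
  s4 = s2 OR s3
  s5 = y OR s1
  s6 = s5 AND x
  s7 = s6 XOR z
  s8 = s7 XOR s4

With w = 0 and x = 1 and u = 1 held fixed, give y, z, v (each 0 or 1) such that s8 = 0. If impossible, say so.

Check with w = 0 and x = 1 and u = 1 and y=0, z=0, v=0:
s0 = v AND u = 0 AND 1 = 0
s1 = NOT s0 = NOT 0 = 1
s2 = w OR s0 = 0 OR 0 = 0
s3 = NOT s0 = NOT 0 = 1
s4 = s2 OR s3 = 0 OR 1 = 1
s5 = y OR s1 = 0 OR 1 = 1
s6 = s5 AND x = 1 AND 1 = 1
s7 = s6 XOR z = 1 XOR 0 = 1
s8 = s7 XOR s4 = 1 XOR 1 = 0
So s8 = 0.

y=0, z=0, v=0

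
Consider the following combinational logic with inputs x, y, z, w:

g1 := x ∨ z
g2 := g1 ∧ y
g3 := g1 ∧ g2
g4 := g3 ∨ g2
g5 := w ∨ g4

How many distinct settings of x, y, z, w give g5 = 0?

g5 = w ∨ g4 must be 0, so both w = 0 and g4 = 0.
g4 = g3 ∨ g2 must be 0, so both g3 = 0 and g2 = 0.
g3 = g1 ∧ g2 must be 0, so at least one of g1, g2 is 0.
Satisfying assignments:
  x=0, y=0, z=0, w=0
  x=0, y=0, z=1, w=0
  x=0, y=1, z=0, w=0
  x=1, y=0, z=0, w=0
  x=1, y=0, z=1, w=0

5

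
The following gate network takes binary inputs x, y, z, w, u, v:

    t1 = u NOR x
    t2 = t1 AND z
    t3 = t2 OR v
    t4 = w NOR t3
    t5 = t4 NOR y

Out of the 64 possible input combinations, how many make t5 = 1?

25

t5 = t4 NOR y must be 1, so both t4 = 0 and y = 0.
t4 = w NOR t3 must be 0, so at least one of w, t3 is 1.
Enumerating the 64 input combinations, 25 give t5 = 1 and 39 give t5 = 0.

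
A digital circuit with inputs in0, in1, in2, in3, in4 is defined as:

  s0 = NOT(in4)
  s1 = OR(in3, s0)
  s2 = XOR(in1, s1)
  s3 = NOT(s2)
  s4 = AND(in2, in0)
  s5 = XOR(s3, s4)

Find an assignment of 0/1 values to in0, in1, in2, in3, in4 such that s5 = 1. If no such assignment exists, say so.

Check with in0=0, in1=1, in2=0, in3=1, in4=1:
s0 = NOT(in4) = NOT 1 = 0
s1 = OR(in3, s0) = OR(1, 0) = 1
s2 = XOR(in1, s1) = XOR(1, 1) = 0
s3 = NOT(s2) = NOT 0 = 1
s4 = AND(in2, in0) = AND(0, 0) = 0
s5 = XOR(s3, s4) = XOR(1, 0) = 1
So s5 = 1 as required.

in0=0, in1=1, in2=0, in3=1, in4=1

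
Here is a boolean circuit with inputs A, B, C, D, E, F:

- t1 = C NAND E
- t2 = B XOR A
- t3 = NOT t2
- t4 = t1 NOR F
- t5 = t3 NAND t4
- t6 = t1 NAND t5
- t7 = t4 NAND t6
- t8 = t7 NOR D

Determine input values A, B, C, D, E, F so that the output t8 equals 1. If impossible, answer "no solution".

Check with A=1, B=0, C=1, D=0, E=1, F=0:
t1 = C NAND E = 1 NAND 1 = 0
t2 = B XOR A = 0 XOR 1 = 1
t3 = NOT t2 = NOT 1 = 0
t4 = t1 NOR F = 0 NOR 0 = 1
t5 = t3 NAND t4 = 0 NAND 1 = 1
t6 = t1 NAND t5 = 0 NAND 1 = 1
t7 = t4 NAND t6 = 1 NAND 1 = 0
t8 = t7 NOR D = 0 NOR 0 = 1
So t8 = 1 as required.

A=1, B=0, C=1, D=0, E=1, F=0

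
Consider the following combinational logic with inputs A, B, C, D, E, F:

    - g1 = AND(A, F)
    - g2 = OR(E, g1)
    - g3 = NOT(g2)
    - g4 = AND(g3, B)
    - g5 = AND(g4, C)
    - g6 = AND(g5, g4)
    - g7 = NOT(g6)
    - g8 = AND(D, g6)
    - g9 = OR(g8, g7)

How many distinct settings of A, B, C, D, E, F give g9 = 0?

3

g9 = OR(g8, g7) must be 0, so both g8 = 0 and g7 = 0.
Satisfying assignments:
  A=0, B=1, C=1, D=0, E=0, F=0
  A=0, B=1, C=1, D=0, E=0, F=1
  A=1, B=1, C=1, D=0, E=0, F=0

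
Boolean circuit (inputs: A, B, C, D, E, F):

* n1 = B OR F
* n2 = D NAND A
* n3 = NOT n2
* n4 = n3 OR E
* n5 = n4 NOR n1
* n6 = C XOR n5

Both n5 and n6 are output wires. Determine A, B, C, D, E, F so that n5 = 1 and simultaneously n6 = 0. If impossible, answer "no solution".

Check with A=0, B=0, C=1, D=0, E=0, F=0:
n1 = B OR F = 0 OR 0 = 0
n2 = D NAND A = 0 NAND 0 = 1
n3 = NOT n2 = NOT 1 = 0
n4 = n3 OR E = 0 OR 0 = 0
n5 = n4 NOR n1 = 0 NOR 0 = 1
n6 = C XOR n5 = 1 XOR 1 = 0
So n5 = 1 and n6 = 0.

A=0, B=0, C=1, D=0, E=0, F=0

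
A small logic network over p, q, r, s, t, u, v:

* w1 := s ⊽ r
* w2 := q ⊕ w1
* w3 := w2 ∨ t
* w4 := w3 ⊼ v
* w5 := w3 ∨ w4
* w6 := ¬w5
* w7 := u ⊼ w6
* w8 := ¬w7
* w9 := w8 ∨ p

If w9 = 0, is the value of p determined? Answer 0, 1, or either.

0

w9 = w8 ∨ p must be 0, so both w8 = 0 and p = 0.
w8 = ¬w7 must be 0, so w7 = 1.
Every assignment with w9 = 0 has p = 0; there are 64 such assignment(s).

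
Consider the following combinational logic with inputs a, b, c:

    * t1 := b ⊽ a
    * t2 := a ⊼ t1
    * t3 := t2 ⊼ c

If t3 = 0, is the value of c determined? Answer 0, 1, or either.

t3 = t2 ⊼ c must be 0, so both t2 = 1 and c = 1.
t2 = a ⊼ t1 must be 1, so at least one of a, t1 is 0.
Every assignment with t3 = 0 has c = 1; there are 4 such assignment(s).
  a=0, b=0, c=1
  a=0, b=1, c=1
  a=1, b=0, c=1
  a=1, b=1, c=1

1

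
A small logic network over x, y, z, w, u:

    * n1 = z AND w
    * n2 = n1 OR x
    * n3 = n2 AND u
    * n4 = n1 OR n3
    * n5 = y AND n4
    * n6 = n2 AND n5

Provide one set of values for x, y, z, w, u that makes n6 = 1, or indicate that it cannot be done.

n6 = n2 AND n5 must be 1, so both n2 = 1 and n5 = 1.
Check with x=1, y=1, z=0, w=0, u=1:
n1 = z AND w = 0 AND 0 = 0
n2 = n1 OR x = 0 OR 1 = 1
n3 = n2 AND u = 1 AND 1 = 1
n4 = n1 OR n3 = 0 OR 1 = 1
n5 = y AND n4 = 1 AND 1 = 1
n6 = n2 AND n5 = 1 AND 1 = 1
So n6 = 1 as required.

x=1, y=1, z=0, w=0, u=1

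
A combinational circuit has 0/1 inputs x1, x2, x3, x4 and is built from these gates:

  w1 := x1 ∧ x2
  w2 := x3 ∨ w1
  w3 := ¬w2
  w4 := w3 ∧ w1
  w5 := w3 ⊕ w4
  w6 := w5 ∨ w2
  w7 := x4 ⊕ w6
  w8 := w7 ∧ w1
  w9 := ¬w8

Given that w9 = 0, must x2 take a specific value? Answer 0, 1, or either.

1

w9 = ¬w8 must be 0, so w8 = 1.
Every assignment with w9 = 0 has x2 = 1; there are 2 such assignment(s).
  x1=1, x2=1, x3=0, x4=0
  x1=1, x2=1, x3=1, x4=0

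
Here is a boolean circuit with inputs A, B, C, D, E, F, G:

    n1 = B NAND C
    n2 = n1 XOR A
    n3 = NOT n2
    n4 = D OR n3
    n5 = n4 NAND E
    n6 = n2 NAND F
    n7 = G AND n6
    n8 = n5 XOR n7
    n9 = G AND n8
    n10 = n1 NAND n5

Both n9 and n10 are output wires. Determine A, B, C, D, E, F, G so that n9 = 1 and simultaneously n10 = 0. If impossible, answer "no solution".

A=0 B=1 C=0 D=1 E=0 F=1 G=1

Check with A=0 B=1 C=0 D=1 E=0 F=1 G=1:
n1 = B NAND C = 1 NAND 0 = 1
n2 = n1 XOR A = 1 XOR 0 = 1
n3 = NOT n2 = NOT 1 = 0
n4 = D OR n3 = 1 OR 0 = 1
n5 = n4 NAND E = 1 NAND 0 = 1
n6 = n2 NAND F = 1 NAND 1 = 0
n7 = G AND n6 = 1 AND 0 = 0
n8 = n5 XOR n7 = 1 XOR 0 = 1
n9 = G AND n8 = 1 AND 1 = 1
n10 = n1 NAND n5 = 1 NAND 1 = 0
So n9 = 1 and n10 = 0.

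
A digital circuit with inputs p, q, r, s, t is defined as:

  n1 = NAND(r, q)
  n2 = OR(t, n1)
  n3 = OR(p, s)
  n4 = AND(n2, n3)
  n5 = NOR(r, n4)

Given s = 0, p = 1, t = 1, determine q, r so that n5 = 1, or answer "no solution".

With s = 0, p = 1, t = 1 fixed, none of the 4 settings of q, r give n5 = 1.
For example, with q=1, r=1:
n1 = NAND(r, q) = NAND(1, 1) = 0
n2 = OR(t, n1) = OR(1, 0) = 1
n3 = OR(p, s) = OR(1, 0) = 1
n4 = AND(n2, n3) = AND(1, 1) = 1
n5 = NOR(r, n4) = NOR(1, 1) = 0
giving n5 = 0 ≠ 1.

no solution exists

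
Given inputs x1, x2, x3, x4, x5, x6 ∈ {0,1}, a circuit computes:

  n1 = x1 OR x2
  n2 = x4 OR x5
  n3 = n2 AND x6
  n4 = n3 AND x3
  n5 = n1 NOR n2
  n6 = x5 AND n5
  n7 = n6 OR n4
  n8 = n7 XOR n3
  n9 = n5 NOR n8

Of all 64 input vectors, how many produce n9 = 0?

16

n9 = n5 NOR n8 must be 0, so at least one of n5, n8 is 1.
Enumerating the 64 input combinations, 16 give n9 = 0 and 48 give n9 = 1.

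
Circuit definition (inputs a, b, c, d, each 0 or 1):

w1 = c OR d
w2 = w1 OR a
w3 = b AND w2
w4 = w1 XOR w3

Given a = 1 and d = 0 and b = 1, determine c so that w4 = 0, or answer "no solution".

c=1

w4 = w1 XOR w3 must be 0, so w1 and w3 are equal.
Check with a = 1 and d = 0 and b = 1 and c=1:
w1 = c OR d = 1 OR 0 = 1
w2 = w1 OR a = 1 OR 1 = 1
w3 = b AND w2 = 1 AND 1 = 1
w4 = w1 XOR w3 = 1 XOR 1 = 0
So w4 = 0.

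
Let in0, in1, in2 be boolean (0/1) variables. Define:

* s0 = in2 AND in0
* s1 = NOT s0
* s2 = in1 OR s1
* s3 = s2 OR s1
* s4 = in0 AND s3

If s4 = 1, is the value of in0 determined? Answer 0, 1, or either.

1

s4 = in0 AND s3 must be 1, so both in0 = 1 and s3 = 1.
Every assignment with s4 = 1 has in0 = 1; there are 3 such assignment(s).
  in0=1, in1=0, in2=0
  in0=1, in1=1, in2=0
  in0=1, in1=1, in2=1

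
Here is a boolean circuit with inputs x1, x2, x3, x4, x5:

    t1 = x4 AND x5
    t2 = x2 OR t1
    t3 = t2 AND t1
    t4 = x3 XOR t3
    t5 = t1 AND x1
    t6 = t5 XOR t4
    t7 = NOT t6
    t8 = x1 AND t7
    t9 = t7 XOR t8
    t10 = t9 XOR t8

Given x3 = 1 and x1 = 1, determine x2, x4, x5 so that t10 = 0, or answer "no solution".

x2=1, x4=0, x5=0

Check with x3 = 1 and x1 = 1 and x2=1, x4=0, x5=0:
t1 = x4 AND x5 = 0 AND 0 = 0
t2 = x2 OR t1 = 1 OR 0 = 1
t3 = t2 AND t1 = 1 AND 0 = 0
t4 = x3 XOR t3 = 1 XOR 0 = 1
t5 = t1 AND x1 = 0 AND 1 = 0
t6 = t5 XOR t4 = 0 XOR 1 = 1
t7 = NOT t6 = NOT 1 = 0
t8 = x1 AND t7 = 1 AND 0 = 0
t9 = t7 XOR t8 = 0 XOR 0 = 0
t10 = t9 XOR t8 = 0 XOR 0 = 0
So t10 = 0.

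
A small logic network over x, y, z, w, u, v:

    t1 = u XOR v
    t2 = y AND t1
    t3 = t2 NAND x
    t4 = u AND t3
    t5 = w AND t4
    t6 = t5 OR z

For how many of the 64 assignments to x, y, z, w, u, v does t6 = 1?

t6 = t5 OR z must be 1, so at least one of t5, z is 1.
Enumerating the 64 input combinations, 39 give t6 = 1 and 25 give t6 = 0.

39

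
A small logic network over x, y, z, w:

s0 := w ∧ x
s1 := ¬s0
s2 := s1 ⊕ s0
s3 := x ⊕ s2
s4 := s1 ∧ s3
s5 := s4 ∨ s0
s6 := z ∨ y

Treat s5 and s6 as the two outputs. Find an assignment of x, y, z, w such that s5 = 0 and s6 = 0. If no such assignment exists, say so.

Check with x=1, y=0, z=0, w=0:
s0 = w ∧ x = 0 ∧ 1 = 0
s1 = ¬s0 = ¬0 = 1
s2 = s1 ⊕ s0 = 1 ⊕ 0 = 1
s3 = x ⊕ s2 = 1 ⊕ 1 = 0
s4 = s1 ∧ s3 = 1 ∧ 0 = 0
s5 = s4 ∨ s0 = 0 ∨ 0 = 0
s6 = z ∨ y = 0 ∨ 0 = 0
So s5 = 0 and s6 = 0.

x=1, y=0, z=0, w=0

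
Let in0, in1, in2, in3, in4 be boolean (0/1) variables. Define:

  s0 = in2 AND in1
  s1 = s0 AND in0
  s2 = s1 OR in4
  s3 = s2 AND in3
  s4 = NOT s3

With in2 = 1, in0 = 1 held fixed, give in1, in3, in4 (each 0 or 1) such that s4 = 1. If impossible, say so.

in1=1 in3=0 in4=1

Check with in2 = 1, in0 = 1 and in1=1, in3=0, in4=1:
s0 = in2 AND in1 = 1 AND 1 = 1
s1 = s0 AND in0 = 1 AND 1 = 1
s2 = s1 OR in4 = 1 OR 1 = 1
s3 = s2 AND in3 = 1 AND 0 = 0
s4 = NOT s3 = NOT 0 = 1
So s4 = 1.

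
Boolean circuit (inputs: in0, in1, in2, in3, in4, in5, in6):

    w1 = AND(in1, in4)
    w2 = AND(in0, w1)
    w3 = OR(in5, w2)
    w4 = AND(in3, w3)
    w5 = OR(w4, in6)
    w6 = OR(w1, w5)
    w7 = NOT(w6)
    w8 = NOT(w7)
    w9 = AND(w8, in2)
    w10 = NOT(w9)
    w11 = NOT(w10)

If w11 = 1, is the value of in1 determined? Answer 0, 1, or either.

Both values of in1 occur among assignments with w11 = 1:
  in1=0: in0=0, in1=0, in2=1, in3=0, in4=0, in5=0, in6=1
  in1=1: in0=0, in1=1, in2=1, in3=0, in4=0, in5=0, in6=1

either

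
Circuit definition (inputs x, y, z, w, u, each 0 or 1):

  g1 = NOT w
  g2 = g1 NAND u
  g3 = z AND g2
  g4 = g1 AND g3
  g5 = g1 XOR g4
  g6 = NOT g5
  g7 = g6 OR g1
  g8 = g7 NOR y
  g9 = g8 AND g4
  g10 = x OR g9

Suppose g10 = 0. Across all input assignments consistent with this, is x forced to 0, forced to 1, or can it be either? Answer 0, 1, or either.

g10 = x OR g9 must be 0, so both x = 0 and g9 = 0.
g9 = g8 AND g4 must be 0, so at least one of g8, g4 is 0.
Every assignment with g10 = 0 has x = 0; there are 16 such assignment(s).

0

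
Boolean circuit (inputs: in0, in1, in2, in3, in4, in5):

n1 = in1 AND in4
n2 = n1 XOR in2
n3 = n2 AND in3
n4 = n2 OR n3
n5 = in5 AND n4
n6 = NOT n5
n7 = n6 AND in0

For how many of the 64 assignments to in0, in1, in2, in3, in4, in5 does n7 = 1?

24

n7 = n6 AND in0 must be 1, so both n6 = 1 and in0 = 1.
n6 = NOT n5 must be 1, so n5 = 0.
Enumerating the 64 input combinations, 24 give n7 = 1 and 40 give n7 = 0.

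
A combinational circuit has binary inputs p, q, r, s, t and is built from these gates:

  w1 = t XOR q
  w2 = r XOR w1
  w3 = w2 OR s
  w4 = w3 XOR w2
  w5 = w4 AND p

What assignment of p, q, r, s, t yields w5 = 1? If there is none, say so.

p=1 q=1 r=1 s=1 t=0

w5 = w4 AND p must be 1, so both w4 = 1 and p = 1.
Check with p=1 q=1 r=1 s=1 t=0:
w1 = t XOR q = 0 XOR 1 = 1
w2 = r XOR w1 = 1 XOR 1 = 0
w3 = w2 OR s = 0 OR 1 = 1
w4 = w3 XOR w2 = 1 XOR 0 = 1
w5 = w4 AND p = 1 AND 1 = 1
So w5 = 1 as required.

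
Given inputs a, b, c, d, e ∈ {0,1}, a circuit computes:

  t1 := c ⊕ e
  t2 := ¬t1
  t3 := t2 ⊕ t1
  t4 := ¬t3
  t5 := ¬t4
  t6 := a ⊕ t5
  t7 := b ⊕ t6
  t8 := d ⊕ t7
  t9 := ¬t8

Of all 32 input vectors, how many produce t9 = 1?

16

t9 = ¬t8 must be 1, so t8 = 0.
t8 = d ⊕ t7 must be 0, so d and t7 are equal.
Enumerating the 32 input combinations, 16 give t9 = 1 and 16 give t9 = 0.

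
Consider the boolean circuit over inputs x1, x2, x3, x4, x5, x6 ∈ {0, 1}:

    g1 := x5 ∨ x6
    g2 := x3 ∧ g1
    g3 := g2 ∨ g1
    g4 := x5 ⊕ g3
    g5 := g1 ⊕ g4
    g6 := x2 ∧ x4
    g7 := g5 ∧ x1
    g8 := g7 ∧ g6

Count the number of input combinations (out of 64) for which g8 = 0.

g8 = g7 ∧ g6 must be 0, so at least one of g7, g6 is 0.
Enumerating the 64 input combinations, 60 give g8 = 0 and 4 give g8 = 1.

60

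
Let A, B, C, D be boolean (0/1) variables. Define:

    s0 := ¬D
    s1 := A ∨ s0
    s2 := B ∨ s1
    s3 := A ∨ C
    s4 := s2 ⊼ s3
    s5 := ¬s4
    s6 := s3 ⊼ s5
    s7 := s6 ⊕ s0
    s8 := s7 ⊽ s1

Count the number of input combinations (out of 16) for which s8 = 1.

1

s8 = s7 ⊽ s1 must be 1, so both s7 = 0 and s1 = 0.
s7 = s6 ⊕ s0 must be 0, so s6 and s0 are equal.
Enumerating the 16 input combinations, 1 give s8 = 1 and 15 give s8 = 0.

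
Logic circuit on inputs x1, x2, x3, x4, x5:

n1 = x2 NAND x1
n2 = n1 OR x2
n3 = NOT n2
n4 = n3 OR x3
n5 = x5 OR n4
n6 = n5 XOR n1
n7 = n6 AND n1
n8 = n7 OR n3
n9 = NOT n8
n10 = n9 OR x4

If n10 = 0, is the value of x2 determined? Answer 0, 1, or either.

either

Both values of x2 occur among assignments with n10 = 0:
  x2=0: x1=0, x2=0, x3=0, x4=0, x5=0
  x2=1: x1=0, x2=1, x3=0, x4=0, x5=0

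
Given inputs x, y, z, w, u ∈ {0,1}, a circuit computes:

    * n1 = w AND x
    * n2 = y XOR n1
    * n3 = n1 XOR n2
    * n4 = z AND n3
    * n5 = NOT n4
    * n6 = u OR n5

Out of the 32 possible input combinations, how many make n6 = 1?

n6 = u OR n5 must be 1, so at least one of u, n5 is 1.
Enumerating the 32 input combinations, 28 give n6 = 1 and 4 give n6 = 0.

28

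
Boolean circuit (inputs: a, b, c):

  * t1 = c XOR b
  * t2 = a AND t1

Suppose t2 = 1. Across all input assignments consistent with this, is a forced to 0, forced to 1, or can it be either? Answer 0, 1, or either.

1

t2 = a AND t1 must be 1, so both a = 1 and t1 = 1.
Every assignment with t2 = 1 has a = 1; there are 2 such assignment(s).
  a=1, b=0, c=1
  a=1, b=1, c=0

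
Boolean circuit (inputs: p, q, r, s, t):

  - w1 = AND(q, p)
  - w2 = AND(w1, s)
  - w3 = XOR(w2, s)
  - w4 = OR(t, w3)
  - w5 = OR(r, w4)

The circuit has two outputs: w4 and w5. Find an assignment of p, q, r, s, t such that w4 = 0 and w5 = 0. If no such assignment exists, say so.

Check with p=1, q=1, r=0, s=1, t=0:
w1 = AND(q, p) = AND(1, 1) = 1
w2 = AND(w1, s) = AND(1, 1) = 1
w3 = XOR(w2, s) = XOR(1, 1) = 0
w4 = OR(t, w3) = OR(0, 0) = 0
w5 = OR(r, w4) = OR(0, 0) = 0
So w4 = 0 and w5 = 0.

p=1, q=1, r=0, s=1, t=0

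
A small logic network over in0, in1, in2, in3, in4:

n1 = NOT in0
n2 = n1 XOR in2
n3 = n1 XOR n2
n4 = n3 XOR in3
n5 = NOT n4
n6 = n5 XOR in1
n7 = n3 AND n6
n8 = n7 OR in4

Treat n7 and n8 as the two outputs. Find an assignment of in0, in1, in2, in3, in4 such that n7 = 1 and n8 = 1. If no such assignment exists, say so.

Check with in0=1, in1=0, in2=1, in3=1, in4=1:
n1 = NOT in0 = NOT 1 = 0
n2 = n1 XOR in2 = 0 XOR 1 = 1
n3 = n1 XOR n2 = 0 XOR 1 = 1
n4 = n3 XOR in3 = 1 XOR 1 = 0
n5 = NOT n4 = NOT 0 = 1
n6 = n5 XOR in1 = 1 XOR 0 = 1
n7 = n3 AND n6 = 1 AND 1 = 1
n8 = n7 OR in4 = 1 OR 1 = 1
So n7 = 1 and n8 = 1.

in0=1, in1=0, in2=1, in3=1, in4=1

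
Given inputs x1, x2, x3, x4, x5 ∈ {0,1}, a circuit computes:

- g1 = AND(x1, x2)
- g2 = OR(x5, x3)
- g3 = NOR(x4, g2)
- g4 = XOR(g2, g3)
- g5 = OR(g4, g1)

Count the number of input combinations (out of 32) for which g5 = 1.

29

g5 = OR(g4, g1) must be 1, so at least one of g4, g1 is 1.
Enumerating the 32 input combinations, 29 give g5 = 1 and 3 give g5 = 0.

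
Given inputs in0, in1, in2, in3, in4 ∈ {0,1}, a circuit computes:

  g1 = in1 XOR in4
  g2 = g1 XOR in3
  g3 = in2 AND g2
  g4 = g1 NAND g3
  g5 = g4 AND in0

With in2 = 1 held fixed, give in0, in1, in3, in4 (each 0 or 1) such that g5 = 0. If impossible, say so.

in0=1 in1=0 in3=0 in4=1

Check with in2 = 1 and in0=1, in1=0, in3=0, in4=1:
g1 = in1 XOR in4 = 0 XOR 1 = 1
g2 = g1 XOR in3 = 1 XOR 0 = 1
g3 = in2 AND g2 = 1 AND 1 = 1
g4 = g1 NAND g3 = 1 NAND 1 = 0
g5 = g4 AND in0 = 0 AND 1 = 0
So g5 = 0.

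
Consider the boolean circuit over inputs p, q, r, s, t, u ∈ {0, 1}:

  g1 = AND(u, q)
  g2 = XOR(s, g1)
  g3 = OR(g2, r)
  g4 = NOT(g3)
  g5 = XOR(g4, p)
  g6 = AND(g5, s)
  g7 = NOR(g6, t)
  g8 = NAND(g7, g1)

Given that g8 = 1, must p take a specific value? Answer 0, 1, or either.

either

Both values of p occur among assignments with g8 = 1:
  p=0: p=0, q=0, r=0, s=0, t=0, u=0
  p=1: p=1, q=0, r=0, s=0, t=0, u=0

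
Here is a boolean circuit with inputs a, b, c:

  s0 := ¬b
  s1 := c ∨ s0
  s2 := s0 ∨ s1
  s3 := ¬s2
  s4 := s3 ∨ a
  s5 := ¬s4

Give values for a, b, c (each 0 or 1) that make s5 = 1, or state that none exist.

Check with a=0 b=1 c=1:
s0 = ¬b = ¬1 = 0
s1 = c ∨ s0 = 1 ∨ 0 = 1
s2 = s0 ∨ s1 = 0 ∨ 1 = 1
s3 = ¬s2 = ¬1 = 0
s4 = s3 ∨ a = 0 ∨ 0 = 0
s5 = ¬s4 = ¬0 = 1
So s5 = 1 as required.

a=0 b=1 c=1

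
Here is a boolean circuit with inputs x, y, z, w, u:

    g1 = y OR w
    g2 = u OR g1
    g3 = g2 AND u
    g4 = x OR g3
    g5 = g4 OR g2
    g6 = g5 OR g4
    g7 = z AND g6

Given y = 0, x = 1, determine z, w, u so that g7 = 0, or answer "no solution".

z=0, w=1, u=0

Check with y = 0, x = 1 and z=0, w=1, u=0:
g1 = y OR w = 0 OR 1 = 1
g2 = u OR g1 = 0 OR 1 = 1
g3 = g2 AND u = 1 AND 0 = 0
g4 = x OR g3 = 1 OR 0 = 1
g5 = g4 OR g2 = 1 OR 1 = 1
g6 = g5 OR g4 = 1 OR 1 = 1
g7 = z AND g6 = 0 AND 1 = 0
So g7 = 0.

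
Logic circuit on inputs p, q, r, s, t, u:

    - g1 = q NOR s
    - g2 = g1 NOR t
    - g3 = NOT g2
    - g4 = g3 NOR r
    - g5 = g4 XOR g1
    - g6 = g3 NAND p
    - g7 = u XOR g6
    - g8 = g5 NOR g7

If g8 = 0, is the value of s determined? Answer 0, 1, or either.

either

Both values of s occur among assignments with g8 = 0:
  s=0: p=0, q=0, r=0, s=0, t=0, u=0
  s=1: p=0, q=0, r=0, s=1, t=0, u=0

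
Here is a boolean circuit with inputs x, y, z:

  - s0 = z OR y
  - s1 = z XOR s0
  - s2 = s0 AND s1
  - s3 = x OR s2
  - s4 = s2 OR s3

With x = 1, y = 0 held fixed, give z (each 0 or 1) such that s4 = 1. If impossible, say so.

s4 = s2 OR s3 must be 1, so at least one of s2, s3 is 1.
Check with x = 1, y = 0 and z=1:
s0 = z OR y = 1 OR 0 = 1
s1 = z XOR s0 = 1 XOR 1 = 0
s2 = s0 AND s1 = 1 AND 0 = 0
s3 = x OR s2 = 1 OR 0 = 1
s4 = s2 OR s3 = 0 OR 1 = 1
So s4 = 1.

z=1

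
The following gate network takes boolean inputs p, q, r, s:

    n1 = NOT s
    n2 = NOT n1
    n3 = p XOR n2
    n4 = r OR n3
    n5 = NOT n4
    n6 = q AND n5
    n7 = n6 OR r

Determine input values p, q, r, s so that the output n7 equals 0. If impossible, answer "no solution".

Check with p=1, q=0, r=0, s=0:
n1 = NOT s = NOT 0 = 1
n2 = NOT n1 = NOT 1 = 0
n3 = p XOR n2 = 1 XOR 0 = 1
n4 = r OR n3 = 0 OR 1 = 1
n5 = NOT n4 = NOT 1 = 0
n6 = q AND n5 = 0 AND 0 = 0
n7 = n6 OR r = 0 OR 0 = 0
So n7 = 0 as required.

p=1, q=0, r=0, s=0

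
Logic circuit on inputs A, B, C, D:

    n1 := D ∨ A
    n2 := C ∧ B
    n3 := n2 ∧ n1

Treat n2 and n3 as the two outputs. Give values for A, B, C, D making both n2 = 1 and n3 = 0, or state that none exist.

Check with A=0, B=1, C=1, D=0:
n1 = D ∨ A = 0 ∨ 0 = 0
n2 = C ∧ B = 1 ∧ 1 = 1
n3 = n2 ∧ n1 = 1 ∧ 0 = 0
So n2 = 1 and n3 = 0.

A=0, B=1, C=1, D=0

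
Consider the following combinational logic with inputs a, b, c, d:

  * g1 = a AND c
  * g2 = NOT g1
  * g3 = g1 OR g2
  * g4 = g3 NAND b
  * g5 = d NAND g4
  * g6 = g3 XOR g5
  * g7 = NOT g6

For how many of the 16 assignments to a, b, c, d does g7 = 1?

12

g7 = NOT g6 must be 1, so g6 = 0.
g6 = g3 XOR g5 must be 0, so g3 and g5 are equal.
Enumerating the 16 input combinations, 12 give g7 = 1 and 4 give g7 = 0.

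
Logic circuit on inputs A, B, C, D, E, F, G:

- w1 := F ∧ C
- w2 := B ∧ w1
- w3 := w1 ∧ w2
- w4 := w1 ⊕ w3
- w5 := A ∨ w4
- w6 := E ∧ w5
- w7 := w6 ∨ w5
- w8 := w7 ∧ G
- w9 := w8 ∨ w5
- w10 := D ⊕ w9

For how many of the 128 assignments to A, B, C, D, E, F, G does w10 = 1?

w10 = D ⊕ w9 must be 1, so D and w9 differ.
Enumerating the 128 input combinations, 64 give w10 = 1 and 64 give w10 = 0.

64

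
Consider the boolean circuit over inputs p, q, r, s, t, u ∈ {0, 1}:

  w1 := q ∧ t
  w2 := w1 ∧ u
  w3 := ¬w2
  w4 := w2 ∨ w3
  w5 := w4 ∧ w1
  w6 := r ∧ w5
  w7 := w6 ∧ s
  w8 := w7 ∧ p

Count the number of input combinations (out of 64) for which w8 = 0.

w8 = w7 ∧ p must be 0, so at least one of w7, p is 0.
Enumerating the 64 input combinations, 62 give w8 = 0 and 2 give w8 = 1.

62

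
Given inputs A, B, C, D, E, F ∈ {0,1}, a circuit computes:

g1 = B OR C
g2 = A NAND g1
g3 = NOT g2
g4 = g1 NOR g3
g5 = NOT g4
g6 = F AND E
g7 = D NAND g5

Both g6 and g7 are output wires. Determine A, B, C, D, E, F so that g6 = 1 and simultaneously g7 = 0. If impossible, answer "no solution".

Check with A=1 B=1 C=0 D=1 E=1 F=1:
g1 = B OR C = 1 OR 0 = 1
g2 = A NAND g1 = 1 NAND 1 = 0
g3 = NOT g2 = NOT 0 = 1
g4 = g1 NOR g3 = 1 NOR 1 = 0
g5 = NOT g4 = NOT 0 = 1
g6 = F AND E = 1 AND 1 = 1
g7 = D NAND g5 = 1 NAND 1 = 0
So g6 = 1 and g7 = 0.

A=1 B=1 C=0 D=1 E=1 F=1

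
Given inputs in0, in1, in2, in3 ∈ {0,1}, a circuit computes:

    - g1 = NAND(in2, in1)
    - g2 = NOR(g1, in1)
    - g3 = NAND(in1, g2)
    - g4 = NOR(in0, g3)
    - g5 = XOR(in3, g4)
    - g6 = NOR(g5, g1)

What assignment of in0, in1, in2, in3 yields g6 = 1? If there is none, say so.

g6 = NOR(g5, g1) must be 1, so both g5 = 0 and g1 = 0.
g5 = XOR(in3, g4) must be 0, so in3 and g4 are equal.
g1 = NAND(in2, in1) must be 0, so both in2 = 1 and in1 = 1.
Check with in0=1, in1=1, in2=1, in3=0:
g1 = NAND(in2, in1) = NAND(1, 1) = 0
g2 = NOR(g1, in1) = NOR(0, 1) = 0
g3 = NAND(in1, g2) = NAND(1, 0) = 1
g4 = NOR(in0, g3) = NOR(1, 1) = 0
g5 = XOR(in3, g4) = XOR(0, 0) = 0
g6 = NOR(g5, g1) = NOR(0, 0) = 1
So g6 = 1 as required.

in0=1, in1=1, in2=1, in3=0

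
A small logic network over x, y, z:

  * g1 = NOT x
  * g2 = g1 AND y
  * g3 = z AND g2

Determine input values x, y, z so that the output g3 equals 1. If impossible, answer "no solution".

x=0, y=1, z=1

g3 = z AND g2 must be 1, so both z = 1 and g2 = 1.
g2 = g1 AND y must be 1, so both g1 = 1 and y = 1.
Check with x=0, y=1, z=1:
g1 = NOT x = NOT 0 = 1
g2 = g1 AND y = 1 AND 1 = 1
g3 = z AND g2 = 1 AND 1 = 1
So g3 = 1 as required.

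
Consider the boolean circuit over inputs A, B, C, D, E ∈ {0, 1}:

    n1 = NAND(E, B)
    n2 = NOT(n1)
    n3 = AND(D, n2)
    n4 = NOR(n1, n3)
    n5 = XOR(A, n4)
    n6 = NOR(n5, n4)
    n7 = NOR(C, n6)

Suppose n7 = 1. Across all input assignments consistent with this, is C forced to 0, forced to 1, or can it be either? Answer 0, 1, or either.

0

n7 = NOR(C, n6) must be 1, so both C = 0 and n6 = 0.
Every assignment with n7 = 1 has C = 0; there are 9 such assignment(s).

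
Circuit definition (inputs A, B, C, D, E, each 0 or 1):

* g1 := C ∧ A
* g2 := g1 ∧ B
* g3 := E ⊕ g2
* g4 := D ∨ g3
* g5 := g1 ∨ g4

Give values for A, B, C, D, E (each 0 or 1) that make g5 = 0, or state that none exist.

A=0, B=1, C=1, D=0, E=0

g5 = g1 ∨ g4 must be 0, so both g1 = 0 and g4 = 0.
Check with A=0, B=1, C=1, D=0, E=0:
g1 = C ∧ A = 1 ∧ 0 = 0
g2 = g1 ∧ B = 0 ∧ 1 = 0
g3 = E ⊕ g2 = 0 ⊕ 0 = 0
g4 = D ∨ g3 = 0 ∨ 0 = 0
g5 = g1 ∨ g4 = 0 ∨ 0 = 0
So g5 = 0 as required.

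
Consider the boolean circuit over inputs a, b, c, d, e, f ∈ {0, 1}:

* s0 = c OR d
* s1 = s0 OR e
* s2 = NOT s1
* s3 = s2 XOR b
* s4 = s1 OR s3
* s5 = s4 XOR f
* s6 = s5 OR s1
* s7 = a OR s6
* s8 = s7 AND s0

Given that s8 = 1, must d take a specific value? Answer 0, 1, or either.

either

Both values of d occur among assignments with s8 = 1:
  d=0: a=0, b=0, c=1, d=0, e=0, f=0
  d=1: a=0, b=0, c=0, d=1, e=0, f=0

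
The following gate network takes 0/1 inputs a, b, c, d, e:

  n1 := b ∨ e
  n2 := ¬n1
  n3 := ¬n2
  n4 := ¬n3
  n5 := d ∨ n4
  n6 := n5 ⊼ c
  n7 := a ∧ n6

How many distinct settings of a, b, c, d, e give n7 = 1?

11

n7 = a ∧ n6 must be 1, so both a = 1 and n6 = 1.
n6 = n5 ⊼ c must be 1, so at least one of n5, c is 0.
Enumerating the 32 input combinations, 11 give n7 = 1 and 21 give n7 = 0.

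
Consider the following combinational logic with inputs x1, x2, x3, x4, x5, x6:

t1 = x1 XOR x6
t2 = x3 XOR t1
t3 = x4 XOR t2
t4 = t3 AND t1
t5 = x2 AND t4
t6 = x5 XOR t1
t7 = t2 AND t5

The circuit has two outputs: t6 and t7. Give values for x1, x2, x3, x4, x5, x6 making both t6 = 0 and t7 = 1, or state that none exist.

x1=1 x2=1 x3=0 x4=0 x5=1 x6=0

Check with x1=1 x2=1 x3=0 x4=0 x5=1 x6=0:
t1 = x1 XOR x6 = 1 XOR 0 = 1
t2 = x3 XOR t1 = 0 XOR 1 = 1
t3 = x4 XOR t2 = 0 XOR 1 = 1
t4 = t3 AND t1 = 1 AND 1 = 1
t5 = x2 AND t4 = 1 AND 1 = 1
t6 = x5 XOR t1 = 1 XOR 1 = 0
t7 = t2 AND t5 = 1 AND 1 = 1
So t6 = 0 and t7 = 1.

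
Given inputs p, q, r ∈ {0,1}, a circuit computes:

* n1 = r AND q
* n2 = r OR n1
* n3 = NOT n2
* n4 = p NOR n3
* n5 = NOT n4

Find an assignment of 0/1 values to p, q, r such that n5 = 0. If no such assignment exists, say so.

p=0 q=0 r=1

n5 = NOT n4 must be 0, so n4 = 1.
n4 = p NOR n3 must be 1, so both p = 0 and n3 = 0.
Check with p=0 q=0 r=1:
n1 = r AND q = 1 AND 0 = 0
n2 = r OR n1 = 1 OR 0 = 1
n3 = NOT n2 = NOT 1 = 0
n4 = p NOR n3 = 0 NOR 0 = 1
n5 = NOT n4 = NOT 1 = 0
So n5 = 0 as required.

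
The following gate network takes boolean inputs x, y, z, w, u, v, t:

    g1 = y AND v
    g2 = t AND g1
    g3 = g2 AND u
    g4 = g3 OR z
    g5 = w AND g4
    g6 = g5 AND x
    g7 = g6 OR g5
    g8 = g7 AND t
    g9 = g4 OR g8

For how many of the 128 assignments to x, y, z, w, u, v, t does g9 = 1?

68

g9 = g4 OR g8 must be 1, so at least one of g4, g8 is 1.
Enumerating the 128 input combinations, 68 give g9 = 1 and 60 give g9 = 0.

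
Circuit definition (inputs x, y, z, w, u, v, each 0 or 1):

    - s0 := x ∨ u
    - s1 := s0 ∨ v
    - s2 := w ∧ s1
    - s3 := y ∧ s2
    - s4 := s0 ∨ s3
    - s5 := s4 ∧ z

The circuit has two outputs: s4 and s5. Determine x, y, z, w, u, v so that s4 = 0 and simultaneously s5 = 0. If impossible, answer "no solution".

x=0, y=0, z=0, w=1, u=0, v=0

Check with x=0, y=0, z=0, w=1, u=0, v=0:
s0 = x ∨ u = 0 ∨ 0 = 0
s1 = s0 ∨ v = 0 ∨ 0 = 0
s2 = w ∧ s1 = 1 ∧ 0 = 0
s3 = y ∧ s2 = 0 ∧ 0 = 0
s4 = s0 ∨ s3 = 0 ∨ 0 = 0
s5 = s4 ∧ z = 0 ∧ 0 = 0
So s4 = 0 and s5 = 0.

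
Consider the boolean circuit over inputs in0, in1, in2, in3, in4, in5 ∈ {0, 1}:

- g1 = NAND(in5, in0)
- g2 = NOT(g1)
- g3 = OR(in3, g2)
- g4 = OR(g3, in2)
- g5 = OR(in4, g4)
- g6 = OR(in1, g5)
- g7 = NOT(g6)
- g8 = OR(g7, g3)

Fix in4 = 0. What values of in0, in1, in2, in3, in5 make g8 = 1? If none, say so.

g8 = OR(g7, g3) must be 1, so at least one of g7, g3 is 1.
Check with in4 = 0 and in0=1, in1=0, in2=1, in3=1, in5=1:
g1 = NAND(in5, in0) = NAND(1, 1) = 0
g2 = NOT(g1) = NOT 0 = 1
g3 = OR(in3, g2) = OR(1, 1) = 1
g4 = OR(g3, in2) = OR(1, 1) = 1
g5 = OR(in4, g4) = OR(0, 1) = 1
g6 = OR(in1, g5) = OR(0, 1) = 1
g7 = NOT(g6) = NOT 1 = 0
g8 = OR(g7, g3) = OR(0, 1) = 1
So g8 = 1.

in0=1 in1=0 in2=1 in3=1 in5=1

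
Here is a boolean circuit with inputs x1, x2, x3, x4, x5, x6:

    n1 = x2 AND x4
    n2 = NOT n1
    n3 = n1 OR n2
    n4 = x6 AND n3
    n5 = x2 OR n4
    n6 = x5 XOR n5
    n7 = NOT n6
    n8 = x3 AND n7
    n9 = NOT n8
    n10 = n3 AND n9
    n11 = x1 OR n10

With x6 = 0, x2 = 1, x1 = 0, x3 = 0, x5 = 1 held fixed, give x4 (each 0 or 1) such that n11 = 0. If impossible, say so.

no solution exists

With x6 = 0, x2 = 1, x1 = 0, x3 = 0, x5 = 1 fixed, none of the 2 settings of x4 give n11 = 0.
For example, with x4=0:
n1 = x2 AND x4 = 1 AND 0 = 0
n2 = NOT n1 = NOT 0 = 1
n3 = n1 OR n2 = 0 OR 1 = 1
n4 = x6 AND n3 = 0 AND 1 = 0
n5 = x2 OR n4 = 1 OR 0 = 1
n6 = x5 XOR n5 = 1 XOR 1 = 0
n7 = NOT n6 = NOT 0 = 1
n8 = x3 AND n7 = 0 AND 1 = 0
n9 = NOT n8 = NOT 0 = 1
n10 = n3 AND n9 = 1 AND 1 = 1
n11 = x1 OR n10 = 0 OR 1 = 1
giving n11 = 1 ≠ 0.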